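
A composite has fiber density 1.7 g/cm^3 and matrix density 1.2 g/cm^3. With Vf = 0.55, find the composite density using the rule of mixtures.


rho_c = rho_f*Vf + rho_m*(1-Vf) = 1.7*0.55 + 1.2*0.45 = 1.475 g/cm^3

1.475 g/cm^3


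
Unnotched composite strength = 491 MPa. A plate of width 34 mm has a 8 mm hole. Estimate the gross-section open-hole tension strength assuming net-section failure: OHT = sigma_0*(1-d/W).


OHT = sigma_0*(1-d/W) = 491*(1-8/34) = 375.5 MPa

375.5 MPa


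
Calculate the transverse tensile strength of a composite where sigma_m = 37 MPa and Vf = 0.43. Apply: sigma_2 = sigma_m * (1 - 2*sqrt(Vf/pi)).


factor = 1 - 2*sqrt(0.43/pi) = 0.2601
sigma_2 = 37 * 0.2601 = 9.62 MPa

9.62 MPa


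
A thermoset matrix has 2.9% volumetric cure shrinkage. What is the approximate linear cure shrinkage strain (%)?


Linear shrinkage ≈ vol_shrink/3 = 2.9/3 = 0.967%

0.967%


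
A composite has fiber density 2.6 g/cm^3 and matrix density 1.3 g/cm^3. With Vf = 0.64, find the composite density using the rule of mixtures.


rho_c = rho_f*Vf + rho_m*(1-Vf) = 2.6*0.64 + 1.3*0.36 = 2.132 g/cm^3

2.132 g/cm^3


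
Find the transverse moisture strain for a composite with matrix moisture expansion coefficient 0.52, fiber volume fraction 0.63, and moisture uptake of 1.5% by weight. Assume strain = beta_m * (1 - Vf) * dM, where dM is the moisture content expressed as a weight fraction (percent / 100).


dM = 1.5/100 = 0.015
strain = beta_m * (1-Vf) * dM = 0.52 * 0.37 * 0.015 = 0.002886

0.002886


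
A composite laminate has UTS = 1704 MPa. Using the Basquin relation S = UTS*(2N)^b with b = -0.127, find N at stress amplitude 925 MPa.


N = 0.5 * (S/UTS)^(1/b) = 0.5 * (925/1704)^(1/-0.127) = 61.3996 cycles

61.3996 cycles


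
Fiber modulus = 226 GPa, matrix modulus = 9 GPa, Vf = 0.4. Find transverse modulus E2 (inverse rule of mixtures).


1/E2 = Vf/Ef + (1-Vf)/Em = 0.4/226 + 0.6/9
E2 = 14.61 GPa

14.61 GPa


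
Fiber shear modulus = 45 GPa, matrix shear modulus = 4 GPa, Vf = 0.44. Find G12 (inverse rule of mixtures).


1/G12 = Vf/Gf + (1-Vf)/Gm = 0.44/45 + 0.56/4
G12 = 6.68 GPa

6.68 GPa


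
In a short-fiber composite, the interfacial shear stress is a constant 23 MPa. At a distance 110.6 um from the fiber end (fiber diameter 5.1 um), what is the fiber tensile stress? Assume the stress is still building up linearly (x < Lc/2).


Force balance: sigma_f * (pi*d^2/4) = tau * (pi*d) * x  ->  sigma_f = 4 * tau * x / d
sigma_f = 4 * 23 * 110.6 / 5.1 = 1995.1 MPa

1995.1 MPa


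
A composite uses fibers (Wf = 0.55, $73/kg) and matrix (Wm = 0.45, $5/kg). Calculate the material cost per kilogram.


Cost = cost_f*Wf + cost_m*Wm = 73*0.55 + 5*0.45 = $42.4/kg

$42.4/kg


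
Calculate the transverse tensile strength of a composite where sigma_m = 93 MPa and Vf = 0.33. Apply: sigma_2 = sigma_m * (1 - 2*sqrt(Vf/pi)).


factor = 1 - 2*sqrt(0.33/pi) = 0.3518
sigma_2 = 93 * 0.3518 = 32.72 MPa

32.72 MPa


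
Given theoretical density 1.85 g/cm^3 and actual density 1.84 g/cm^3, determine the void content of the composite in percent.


Void% = (rho_theo - rho_actual)/rho_theo * 100 = (1.85 - 1.84)/1.85 * 100 = 0.54%

0.54%


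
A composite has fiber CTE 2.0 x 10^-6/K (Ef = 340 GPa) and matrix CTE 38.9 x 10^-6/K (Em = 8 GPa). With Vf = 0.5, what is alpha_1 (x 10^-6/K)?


E1 = Ef*Vf + Em*(1-Vf) = 174.0
alpha_1 = (alpha_f*Ef*Vf + alpha_m*Em*(1-Vf))/E1 = 2.85 x 10^-6/K

2.85 x 10^-6/K


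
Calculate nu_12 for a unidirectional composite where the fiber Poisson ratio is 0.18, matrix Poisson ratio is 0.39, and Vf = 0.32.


nu_12 = nu_f*Vf + nu_m*(1-Vf) = 0.18*0.32 + 0.39*0.68 = 0.3228

0.3228


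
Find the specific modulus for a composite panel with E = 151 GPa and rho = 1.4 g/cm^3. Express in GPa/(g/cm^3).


Specific stiffness = E/rho = 151/1.4 = 107.9 GPa/(g/cm^3)

107.9 GPa/(g/cm^3)


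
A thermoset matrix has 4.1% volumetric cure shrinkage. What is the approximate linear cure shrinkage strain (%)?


Linear shrinkage ≈ vol_shrink/3 = 4.1/3 = 1.367%

1.367%


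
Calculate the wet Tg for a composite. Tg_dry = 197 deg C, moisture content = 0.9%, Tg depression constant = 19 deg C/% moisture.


Tg_wet = Tg_dry - k*moisture = 197 - 19*0.9 = 179.9 deg C

179.9 deg C


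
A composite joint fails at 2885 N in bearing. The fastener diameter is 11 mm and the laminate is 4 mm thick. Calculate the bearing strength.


sigma_br = F/(d*h) = 2885/(11*4) = 65.6 MPa

65.6 MPa


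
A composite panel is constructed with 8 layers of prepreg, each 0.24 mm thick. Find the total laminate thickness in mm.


h = n * t_ply = 8 * 0.24 = 1.92 mm

1.92 mm


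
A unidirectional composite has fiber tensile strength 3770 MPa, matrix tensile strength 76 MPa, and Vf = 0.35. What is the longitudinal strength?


sigma_1 = sigma_f*Vf + sigma_m*(1-Vf) = 3770*0.35 + 76*0.65 = 1368.9 MPa

1368.9 MPa


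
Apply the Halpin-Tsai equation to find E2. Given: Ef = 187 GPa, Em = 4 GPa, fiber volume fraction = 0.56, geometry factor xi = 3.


eta = (Ef/Em - 1)/(Ef/Em + xi) = (46.75 - 1)/(46.75 + 3) = 0.9196
E2 = Em*(1+xi*eta*Vf)/(1-eta*Vf) = 20.99 GPa

20.99 GPa


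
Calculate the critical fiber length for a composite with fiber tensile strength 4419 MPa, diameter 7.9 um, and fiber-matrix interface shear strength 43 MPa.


Lc = sigma_f * d / (2 * tau_i) = 4419 * 7.9 / (2 * 43) = 405.9 um

405.9 um


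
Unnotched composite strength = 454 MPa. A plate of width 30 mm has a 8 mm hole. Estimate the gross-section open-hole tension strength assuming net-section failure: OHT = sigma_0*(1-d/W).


OHT = sigma_0*(1-d/W) = 454*(1-8/30) = 332.9 MPa

332.9 MPa


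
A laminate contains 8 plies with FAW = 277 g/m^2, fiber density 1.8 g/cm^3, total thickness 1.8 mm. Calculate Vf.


Vf = n * FAW / (rho_f * h * 1000) = 8 * 277 / (1.8 * 1.8 * 1000) = 0.684

0.684


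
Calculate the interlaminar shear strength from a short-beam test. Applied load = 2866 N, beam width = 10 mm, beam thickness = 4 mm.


ILSS = 3F/(4bh) = 3*2866/(4*10*4) = 53.74 MPa

53.74 MPa


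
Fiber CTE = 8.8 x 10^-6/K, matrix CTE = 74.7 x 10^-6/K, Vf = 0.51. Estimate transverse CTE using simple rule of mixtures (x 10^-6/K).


alpha_2 = alpha_f*Vf + alpha_m*(1-Vf) = 8.8*0.51 + 74.7*0.49 = 41.1 x 10^-6/K

41.1 x 10^-6/K


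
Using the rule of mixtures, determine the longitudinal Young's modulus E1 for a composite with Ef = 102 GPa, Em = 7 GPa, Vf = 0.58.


E1 = Ef*Vf + Em*(1-Vf) = 102*0.58 + 7*0.42 = 62.1 GPa

62.1 GPa


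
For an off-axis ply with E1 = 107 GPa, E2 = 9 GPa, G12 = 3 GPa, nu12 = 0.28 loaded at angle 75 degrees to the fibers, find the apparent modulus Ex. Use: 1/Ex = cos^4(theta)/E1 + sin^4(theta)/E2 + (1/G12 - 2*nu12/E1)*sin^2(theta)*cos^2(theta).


cos^4(75) = 0.004487, sin^4(75) = 0.870513, sin^2(75)*cos^2(75) = 0.0625
1/G12 - 2*nu12/E1 = 1/3 - 2*0.28/107 = 0.3281 GPa^-1
1/Ex = 0.004487/107 + 0.870513/9 + 0.3281*0.0625 = 0.1172718 GPa^-1
Ex = 8.53 GPa

8.53 GPa


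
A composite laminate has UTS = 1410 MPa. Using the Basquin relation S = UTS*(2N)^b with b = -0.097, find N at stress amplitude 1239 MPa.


N = 0.5 * (S/UTS)^(1/b) = 0.5 * (1239/1410)^(1/-0.097) = 1.8959 cycles

1.8959 cycles


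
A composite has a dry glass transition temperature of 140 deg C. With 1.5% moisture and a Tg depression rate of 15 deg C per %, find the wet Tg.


Tg_wet = Tg_dry - k*moisture = 140 - 15*1.5 = 117.5 deg C

117.5 deg C


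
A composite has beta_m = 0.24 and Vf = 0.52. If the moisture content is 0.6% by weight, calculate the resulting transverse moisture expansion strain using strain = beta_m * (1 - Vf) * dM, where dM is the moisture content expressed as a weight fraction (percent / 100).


dM = 0.6/100 = 0.006
strain = beta_m * (1-Vf) * dM = 0.24 * 0.48 * 0.006 = 0.0006912

0.0006912


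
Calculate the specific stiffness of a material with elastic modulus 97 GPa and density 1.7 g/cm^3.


Specific stiffness = E/rho = 97/1.7 = 57.1 GPa/(g/cm^3)

57.1 GPa/(g/cm^3)


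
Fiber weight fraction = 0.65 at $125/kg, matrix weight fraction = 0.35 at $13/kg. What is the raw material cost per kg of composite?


Cost = cost_f*Wf + cost_m*Wm = 125*0.65 + 13*0.35 = $85.8/kg

$85.8/kg


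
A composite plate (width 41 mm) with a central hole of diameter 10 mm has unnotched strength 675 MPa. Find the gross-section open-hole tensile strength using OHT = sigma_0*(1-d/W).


OHT = sigma_0*(1-d/W) = 675*(1-10/41) = 510.4 MPa

510.4 MPa


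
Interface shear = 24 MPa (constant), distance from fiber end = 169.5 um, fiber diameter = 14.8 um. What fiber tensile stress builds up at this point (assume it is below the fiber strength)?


Force balance: sigma_f * (pi*d^2/4) = tau * (pi*d) * x  ->  sigma_f = 4 * tau * x / d
sigma_f = 4 * 24 * 169.5 / 14.8 = 1099.5 MPa

1099.5 MPa


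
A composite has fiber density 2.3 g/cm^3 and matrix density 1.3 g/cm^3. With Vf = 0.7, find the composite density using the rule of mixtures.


rho_c = rho_f*Vf + rho_m*(1-Vf) = 2.3*0.7 + 1.3*0.3 = 2.0 g/cm^3

2.0 g/cm^3


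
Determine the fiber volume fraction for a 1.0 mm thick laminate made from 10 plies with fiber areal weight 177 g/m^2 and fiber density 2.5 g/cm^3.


Vf = n * FAW / (rho_f * h * 1000) = 10 * 177 / (2.5 * 1.0 * 1000) = 0.708

0.708


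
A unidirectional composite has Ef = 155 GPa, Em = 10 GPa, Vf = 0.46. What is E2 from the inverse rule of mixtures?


1/E2 = Vf/Ef + (1-Vf)/Em = 0.46/155 + 0.54/10
E2 = 17.55 GPa

17.55 GPa


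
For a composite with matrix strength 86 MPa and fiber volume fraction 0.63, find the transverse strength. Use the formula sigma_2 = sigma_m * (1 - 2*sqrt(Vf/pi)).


factor = 1 - 2*sqrt(0.63/pi) = 0.1044
sigma_2 = 86 * 0.1044 = 8.98 MPa

8.98 MPa


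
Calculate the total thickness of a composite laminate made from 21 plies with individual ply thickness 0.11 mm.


h = n * t_ply = 21 * 0.11 = 2.31 mm

2.31 mm


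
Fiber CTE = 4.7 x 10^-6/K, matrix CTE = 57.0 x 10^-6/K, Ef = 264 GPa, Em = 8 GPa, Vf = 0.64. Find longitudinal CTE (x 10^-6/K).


E1 = Ef*Vf + Em*(1-Vf) = 171.84
alpha_1 = (alpha_f*Ef*Vf + alpha_m*Em*(1-Vf))/E1 = 5.58 x 10^-6/K

5.58 x 10^-6/K


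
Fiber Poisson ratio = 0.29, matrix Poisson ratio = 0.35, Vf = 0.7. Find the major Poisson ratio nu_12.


nu_12 = nu_f*Vf + nu_m*(1-Vf) = 0.29*0.7 + 0.35*0.3 = 0.308

0.308


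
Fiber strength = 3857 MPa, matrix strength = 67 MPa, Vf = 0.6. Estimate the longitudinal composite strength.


sigma_1 = sigma_f*Vf + sigma_m*(1-Vf) = 3857*0.6 + 67*0.4 = 2341.0 MPa

2341.0 MPa


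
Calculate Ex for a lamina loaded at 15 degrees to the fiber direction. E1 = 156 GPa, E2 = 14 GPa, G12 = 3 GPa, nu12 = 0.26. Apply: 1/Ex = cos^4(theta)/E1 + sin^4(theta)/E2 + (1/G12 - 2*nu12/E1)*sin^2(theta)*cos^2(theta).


cos^4(15) = 0.870513, sin^4(15) = 0.004487, sin^2(15)*cos^2(15) = 0.0625
1/G12 - 2*nu12/E1 = 1/3 - 2*0.26/156 = 0.33 GPa^-1
1/Ex = 0.870513/156 + 0.004487/14 + 0.33*0.0625 = 0.0265257 GPa^-1
Ex = 37.7 GPa

37.7 GPa


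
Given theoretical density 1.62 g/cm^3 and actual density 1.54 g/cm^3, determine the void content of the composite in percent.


Void% = (rho_theo - rho_actual)/rho_theo * 100 = (1.62 - 1.54)/1.62 * 100 = 4.94%

4.94%


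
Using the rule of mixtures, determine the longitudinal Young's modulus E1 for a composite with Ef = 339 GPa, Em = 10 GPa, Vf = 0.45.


E1 = Ef*Vf + Em*(1-Vf) = 339*0.45 + 10*0.55 = 158.05 GPa

158.05 GPa


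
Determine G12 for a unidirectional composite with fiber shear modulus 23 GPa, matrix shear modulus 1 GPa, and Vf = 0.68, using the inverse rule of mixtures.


1/G12 = Vf/Gf + (1-Vf)/Gm = 0.68/23 + 0.32/1
G12 = 2.86 GPa

2.86 GPa


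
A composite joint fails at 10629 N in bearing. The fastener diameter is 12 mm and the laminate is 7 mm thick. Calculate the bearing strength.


sigma_br = F/(d*h) = 10629/(12*7) = 126.5 MPa

126.5 MPa


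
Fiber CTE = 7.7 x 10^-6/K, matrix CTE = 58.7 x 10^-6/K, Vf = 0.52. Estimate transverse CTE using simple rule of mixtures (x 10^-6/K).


alpha_2 = alpha_f*Vf + alpha_m*(1-Vf) = 7.7*0.52 + 58.7*0.48 = 32.2 x 10^-6/K

32.2 x 10^-6/K


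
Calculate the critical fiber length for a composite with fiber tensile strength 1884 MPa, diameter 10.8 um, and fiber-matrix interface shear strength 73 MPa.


Lc = sigma_f * d / (2 * tau_i) = 1884 * 10.8 / (2 * 73) = 139.4 um

139.4 um


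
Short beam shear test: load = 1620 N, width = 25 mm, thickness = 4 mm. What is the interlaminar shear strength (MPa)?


ILSS = 3F/(4bh) = 3*1620/(4*25*4) = 12.15 MPa

12.15 MPa


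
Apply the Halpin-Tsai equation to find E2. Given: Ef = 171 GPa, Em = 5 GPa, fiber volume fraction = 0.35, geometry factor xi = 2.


eta = (Ef/Em - 1)/(Ef/Em + xi) = (34.2 - 1)/(34.2 + 2) = 0.9171
E2 = Em*(1+xi*eta*Vf)/(1-eta*Vf) = 12.09 GPa

12.09 GPa


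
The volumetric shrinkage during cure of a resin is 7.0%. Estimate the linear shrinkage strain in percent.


Linear shrinkage ≈ vol_shrink/3 = 7.0/3 = 2.333%

2.333%


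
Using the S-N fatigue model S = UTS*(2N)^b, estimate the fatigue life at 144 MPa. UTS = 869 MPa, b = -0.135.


N = 0.5 * (S/UTS)^(1/b) = 0.5 * (144/869)^(1/-0.135) = 303121.3700 cycles

303121.3700 cycles


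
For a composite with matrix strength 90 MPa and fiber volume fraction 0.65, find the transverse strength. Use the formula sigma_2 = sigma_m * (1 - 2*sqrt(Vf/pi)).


factor = 1 - 2*sqrt(0.65/pi) = 0.0903
sigma_2 = 90 * 0.0903 = 8.12 MPa

8.12 MPa


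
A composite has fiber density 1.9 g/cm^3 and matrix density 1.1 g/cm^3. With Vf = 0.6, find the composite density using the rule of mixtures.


rho_c = rho_f*Vf + rho_m*(1-Vf) = 1.9*0.6 + 1.1*0.4 = 1.58 g/cm^3

1.58 g/cm^3


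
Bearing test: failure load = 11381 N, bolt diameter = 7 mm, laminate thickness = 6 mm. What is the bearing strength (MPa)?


sigma_br = F/(d*h) = 11381/(7*6) = 271.0 MPa

271.0 MPa


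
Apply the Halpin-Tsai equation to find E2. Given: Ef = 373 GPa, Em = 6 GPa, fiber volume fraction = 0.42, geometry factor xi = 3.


eta = (Ef/Em - 1)/(Ef/Em + xi) = (62.1667 - 1)/(62.1667 + 3) = 0.9386
E2 = Em*(1+xi*eta*Vf)/(1-eta*Vf) = 21.62 GPa

21.62 GPa


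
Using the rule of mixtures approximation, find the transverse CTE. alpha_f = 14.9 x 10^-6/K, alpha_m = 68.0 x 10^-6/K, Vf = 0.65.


alpha_2 = alpha_f*Vf + alpha_m*(1-Vf) = 14.9*0.65 + 68.0*0.35 = 33.5 x 10^-6/K

33.5 x 10^-6/K


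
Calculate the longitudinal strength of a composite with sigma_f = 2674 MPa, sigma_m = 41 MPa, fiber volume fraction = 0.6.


sigma_1 = sigma_f*Vf + sigma_m*(1-Vf) = 2674*0.6 + 41*0.4 = 1620.8 MPa

1620.8 MPa


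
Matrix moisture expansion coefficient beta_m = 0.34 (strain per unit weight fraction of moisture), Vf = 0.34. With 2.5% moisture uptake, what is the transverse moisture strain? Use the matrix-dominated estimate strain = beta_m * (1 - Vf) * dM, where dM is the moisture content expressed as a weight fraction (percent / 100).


dM = 2.5/100 = 0.025
strain = beta_m * (1-Vf) * dM = 0.34 * 0.66 * 0.025 = 0.00561

0.00561


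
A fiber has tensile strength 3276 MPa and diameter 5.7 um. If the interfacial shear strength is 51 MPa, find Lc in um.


Lc = sigma_f * d / (2 * tau_i) = 3276 * 5.7 / (2 * 51) = 183.1 um

183.1 um


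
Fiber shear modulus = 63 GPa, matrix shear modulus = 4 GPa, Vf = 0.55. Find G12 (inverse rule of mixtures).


1/G12 = Vf/Gf + (1-Vf)/Gm = 0.55/63 + 0.45/4
G12 = 8.25 GPa

8.25 GPa


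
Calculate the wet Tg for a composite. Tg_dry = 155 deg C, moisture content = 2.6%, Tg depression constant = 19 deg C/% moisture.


Tg_wet = Tg_dry - k*moisture = 155 - 19*2.6 = 105.6 deg C

105.6 deg C


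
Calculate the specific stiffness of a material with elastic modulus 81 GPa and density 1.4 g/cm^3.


Specific stiffness = E/rho = 81/1.4 = 57.9 GPa/(g/cm^3)

57.9 GPa/(g/cm^3)


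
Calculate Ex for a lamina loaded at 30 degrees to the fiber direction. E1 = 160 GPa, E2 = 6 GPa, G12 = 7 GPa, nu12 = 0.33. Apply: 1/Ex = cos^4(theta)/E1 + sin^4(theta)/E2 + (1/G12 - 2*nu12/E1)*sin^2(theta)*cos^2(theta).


cos^4(30) = 0.5625, sin^4(30) = 0.0625, sin^2(30)*cos^2(30) = 0.1875
1/G12 - 2*nu12/E1 = 1/7 - 2*0.33/160 = 0.138732 GPa^-1
1/Ex = 0.5625/160 + 0.0625/6 + 0.138732*0.1875 = 0.0399446 GPa^-1
Ex = 25.03 GPa

25.03 GPa


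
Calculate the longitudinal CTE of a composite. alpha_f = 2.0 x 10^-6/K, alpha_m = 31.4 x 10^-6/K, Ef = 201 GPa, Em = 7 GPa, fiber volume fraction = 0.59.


E1 = Ef*Vf + Em*(1-Vf) = 121.46
alpha_1 = (alpha_f*Ef*Vf + alpha_m*Em*(1-Vf))/E1 = 2.69 x 10^-6/K

2.69 x 10^-6/K


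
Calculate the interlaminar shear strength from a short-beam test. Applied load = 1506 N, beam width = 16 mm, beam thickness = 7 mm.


ILSS = 3F/(4bh) = 3*1506/(4*16*7) = 10.08 MPa

10.08 MPa


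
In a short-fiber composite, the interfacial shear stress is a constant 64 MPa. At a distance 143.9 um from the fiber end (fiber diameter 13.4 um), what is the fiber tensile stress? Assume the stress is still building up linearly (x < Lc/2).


Force balance: sigma_f * (pi*d^2/4) = tau * (pi*d) * x  ->  sigma_f = 4 * tau * x / d
sigma_f = 4 * 64 * 143.9 / 13.4 = 2749.1 MPa

2749.1 MPa


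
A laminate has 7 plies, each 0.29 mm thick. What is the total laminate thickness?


h = n * t_ply = 7 * 0.29 = 2.03 mm

2.03 mm


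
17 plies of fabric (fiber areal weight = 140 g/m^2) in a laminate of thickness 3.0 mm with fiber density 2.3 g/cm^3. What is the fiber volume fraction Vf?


Vf = n * FAW / (rho_f * h * 1000) = 17 * 140 / (2.3 * 3.0 * 1000) = 0.3449

0.3449


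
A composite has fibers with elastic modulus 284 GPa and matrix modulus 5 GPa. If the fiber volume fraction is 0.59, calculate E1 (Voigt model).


E1 = Ef*Vf + Em*(1-Vf) = 284*0.59 + 5*0.41 = 169.61 GPa

169.61 GPa


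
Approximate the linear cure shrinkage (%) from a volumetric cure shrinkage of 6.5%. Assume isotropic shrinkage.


Linear shrinkage ≈ vol_shrink/3 = 6.5/3 = 2.167%

2.167%


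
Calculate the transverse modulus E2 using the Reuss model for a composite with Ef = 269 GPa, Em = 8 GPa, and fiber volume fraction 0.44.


1/E2 = Vf/Ef + (1-Vf)/Em = 0.44/269 + 0.56/8
E2 = 13.96 GPa

13.96 GPa


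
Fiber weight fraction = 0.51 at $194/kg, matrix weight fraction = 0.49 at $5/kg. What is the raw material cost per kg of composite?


Cost = cost_f*Wf + cost_m*Wm = 194*0.51 + 5*0.49 = $101.39/kg

$101.39/kg


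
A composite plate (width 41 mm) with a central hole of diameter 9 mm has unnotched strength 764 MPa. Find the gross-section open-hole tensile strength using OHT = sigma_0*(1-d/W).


OHT = sigma_0*(1-d/W) = 764*(1-9/41) = 596.3 MPa

596.3 MPa


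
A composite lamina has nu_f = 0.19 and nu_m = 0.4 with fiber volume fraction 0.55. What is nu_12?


nu_12 = nu_f*Vf + nu_m*(1-Vf) = 0.19*0.55 + 0.4*0.45 = 0.2845

0.2845


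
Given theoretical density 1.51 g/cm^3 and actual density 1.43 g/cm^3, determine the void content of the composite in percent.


Void% = (rho_theo - rho_actual)/rho_theo * 100 = (1.51 - 1.43)/1.51 * 100 = 5.3%

5.3%


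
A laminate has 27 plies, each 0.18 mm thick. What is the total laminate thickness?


h = n * t_ply = 27 * 0.18 = 4.86 mm

4.86 mm


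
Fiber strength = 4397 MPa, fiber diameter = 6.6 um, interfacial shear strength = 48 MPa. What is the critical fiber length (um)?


Lc = sigma_f * d / (2 * tau_i) = 4397 * 6.6 / (2 * 48) = 302.3 um

302.3 um


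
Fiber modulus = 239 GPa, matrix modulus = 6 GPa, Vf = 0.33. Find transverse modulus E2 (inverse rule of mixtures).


1/E2 = Vf/Ef + (1-Vf)/Em = 0.33/239 + 0.67/6
E2 = 8.85 GPa

8.85 GPa


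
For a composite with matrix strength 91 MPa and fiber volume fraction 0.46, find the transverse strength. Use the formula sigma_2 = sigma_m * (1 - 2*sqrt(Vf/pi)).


factor = 1 - 2*sqrt(0.46/pi) = 0.2347
sigma_2 = 91 * 0.2347 = 21.36 MPa

21.36 MPa


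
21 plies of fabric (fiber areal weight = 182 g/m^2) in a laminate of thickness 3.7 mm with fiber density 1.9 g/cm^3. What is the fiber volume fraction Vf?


Vf = n * FAW / (rho_f * h * 1000) = 21 * 182 / (1.9 * 3.7 * 1000) = 0.5437

0.5437


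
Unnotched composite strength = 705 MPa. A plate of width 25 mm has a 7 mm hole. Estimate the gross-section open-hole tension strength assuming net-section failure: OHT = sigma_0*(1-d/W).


OHT = sigma_0*(1-d/W) = 705*(1-7/25) = 507.6 MPa

507.6 MPa


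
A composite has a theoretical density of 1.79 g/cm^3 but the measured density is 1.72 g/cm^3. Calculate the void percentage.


Void% = (rho_theo - rho_actual)/rho_theo * 100 = (1.79 - 1.72)/1.79 * 100 = 3.91%

3.91%


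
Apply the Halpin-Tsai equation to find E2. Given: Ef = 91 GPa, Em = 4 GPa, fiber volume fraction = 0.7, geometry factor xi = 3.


eta = (Ef/Em - 1)/(Ef/Em + xi) = (22.75 - 1)/(22.75 + 3) = 0.8447
E2 = Em*(1+xi*eta*Vf)/(1-eta*Vf) = 27.14 GPa

27.14 GPa


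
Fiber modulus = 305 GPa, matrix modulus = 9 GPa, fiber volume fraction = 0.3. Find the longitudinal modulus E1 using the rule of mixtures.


E1 = Ef*Vf + Em*(1-Vf) = 305*0.3 + 9*0.7 = 97.8 GPa

97.8 GPa


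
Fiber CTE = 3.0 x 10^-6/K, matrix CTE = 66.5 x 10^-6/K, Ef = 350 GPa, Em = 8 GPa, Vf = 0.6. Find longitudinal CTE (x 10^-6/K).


E1 = Ef*Vf + Em*(1-Vf) = 213.2
alpha_1 = (alpha_f*Ef*Vf + alpha_m*Em*(1-Vf))/E1 = 3.95 x 10^-6/K

3.95 x 10^-6/K


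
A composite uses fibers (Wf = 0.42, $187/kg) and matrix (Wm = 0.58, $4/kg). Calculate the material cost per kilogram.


Cost = cost_f*Wf + cost_m*Wm = 187*0.42 + 4*0.58 = $80.86/kg

$80.86/kg


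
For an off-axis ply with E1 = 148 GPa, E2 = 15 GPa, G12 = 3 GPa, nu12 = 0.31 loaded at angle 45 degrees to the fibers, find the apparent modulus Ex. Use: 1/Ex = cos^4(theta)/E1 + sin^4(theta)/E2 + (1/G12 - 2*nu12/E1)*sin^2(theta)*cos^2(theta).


cos^4(45) = 0.25, sin^4(45) = 0.25, sin^2(45)*cos^2(45) = 0.25
1/G12 - 2*nu12/E1 = 1/3 - 2*0.31/148 = 0.329144 GPa^-1
1/Ex = 0.25/148 + 0.25/15 + 0.329144*0.25 = 0.1006419 GPa^-1
Ex = 9.94 GPa

9.94 GPa


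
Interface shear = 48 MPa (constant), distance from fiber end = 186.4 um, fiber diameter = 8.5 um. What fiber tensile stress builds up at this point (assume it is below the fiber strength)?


Force balance: sigma_f * (pi*d^2/4) = tau * (pi*d) * x  ->  sigma_f = 4 * tau * x / d
sigma_f = 4 * 48 * 186.4 / 8.5 = 4210.4 MPa

4210.4 MPa


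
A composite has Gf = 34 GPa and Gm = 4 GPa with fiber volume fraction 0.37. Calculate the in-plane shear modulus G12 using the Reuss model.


1/G12 = Vf/Gf + (1-Vf)/Gm = 0.37/34 + 0.63/4
G12 = 5.94 GPa

5.94 GPa


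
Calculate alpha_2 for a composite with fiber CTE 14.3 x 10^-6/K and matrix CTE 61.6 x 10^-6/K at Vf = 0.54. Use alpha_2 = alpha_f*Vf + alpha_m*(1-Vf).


alpha_2 = alpha_f*Vf + alpha_m*(1-Vf) = 14.3*0.54 + 61.6*0.46 = 36.1 x 10^-6/K

36.1 x 10^-6/K


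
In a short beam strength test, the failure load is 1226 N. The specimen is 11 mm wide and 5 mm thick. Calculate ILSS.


ILSS = 3F/(4bh) = 3*1226/(4*11*5) = 16.72 MPa

16.72 MPa


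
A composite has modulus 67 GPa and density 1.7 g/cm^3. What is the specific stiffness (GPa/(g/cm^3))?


Specific stiffness = E/rho = 67/1.7 = 39.4 GPa/(g/cm^3)

39.4 GPa/(g/cm^3)


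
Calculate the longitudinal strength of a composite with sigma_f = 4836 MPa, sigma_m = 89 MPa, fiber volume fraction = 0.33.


sigma_1 = sigma_f*Vf + sigma_m*(1-Vf) = 4836*0.33 + 89*0.67 = 1655.5 MPa

1655.5 MPa


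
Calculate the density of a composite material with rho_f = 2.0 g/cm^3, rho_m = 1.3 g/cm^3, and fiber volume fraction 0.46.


rho_c = rho_f*Vf + rho_m*(1-Vf) = 2.0*0.46 + 1.3*0.54 = 1.622 g/cm^3

1.622 g/cm^3


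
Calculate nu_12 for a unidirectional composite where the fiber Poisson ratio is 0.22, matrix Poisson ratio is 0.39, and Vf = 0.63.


nu_12 = nu_f*Vf + nu_m*(1-Vf) = 0.22*0.63 + 0.39*0.37 = 0.2829

0.2829


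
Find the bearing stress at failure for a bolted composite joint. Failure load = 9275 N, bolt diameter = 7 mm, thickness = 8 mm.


sigma_br = F/(d*h) = 9275/(7*8) = 165.6 MPa

165.6 MPa


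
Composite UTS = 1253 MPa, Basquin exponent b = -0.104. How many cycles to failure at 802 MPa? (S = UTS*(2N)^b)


N = 0.5 * (S/UTS)^(1/b) = 0.5 * (802/1253)^(1/-0.104) = 36.4928 cycles

36.4928 cycles


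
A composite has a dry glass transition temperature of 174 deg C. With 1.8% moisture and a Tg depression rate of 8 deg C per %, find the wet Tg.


Tg_wet = Tg_dry - k*moisture = 174 - 8*1.8 = 159.6 deg C

159.6 deg C


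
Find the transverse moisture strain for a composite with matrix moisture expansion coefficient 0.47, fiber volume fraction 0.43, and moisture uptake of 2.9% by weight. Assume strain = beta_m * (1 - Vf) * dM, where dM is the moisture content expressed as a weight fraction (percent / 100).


dM = 2.9/100 = 0.029
strain = beta_m * (1-Vf) * dM = 0.47 * 0.57 * 0.029 = 0.0077691

0.0077691


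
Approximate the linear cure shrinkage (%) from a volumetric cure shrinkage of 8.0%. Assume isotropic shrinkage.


Linear shrinkage ≈ vol_shrink/3 = 8.0/3 = 2.667%

2.667%


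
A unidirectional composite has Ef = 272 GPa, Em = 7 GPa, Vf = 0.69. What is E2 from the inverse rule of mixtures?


1/E2 = Vf/Ef + (1-Vf)/Em = 0.69/272 + 0.31/7
E2 = 21.36 GPa

21.36 GPa


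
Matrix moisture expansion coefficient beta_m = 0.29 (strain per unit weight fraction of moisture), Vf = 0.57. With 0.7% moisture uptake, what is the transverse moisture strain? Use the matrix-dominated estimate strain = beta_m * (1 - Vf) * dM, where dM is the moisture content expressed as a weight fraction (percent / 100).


dM = 0.7/100 = 0.007
strain = beta_m * (1-Vf) * dM = 0.29 * 0.43 * 0.007 = 0.0008729

0.0008729


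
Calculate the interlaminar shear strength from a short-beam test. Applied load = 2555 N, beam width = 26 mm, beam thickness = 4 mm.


ILSS = 3F/(4bh) = 3*2555/(4*26*4) = 18.43 MPa

18.43 MPa


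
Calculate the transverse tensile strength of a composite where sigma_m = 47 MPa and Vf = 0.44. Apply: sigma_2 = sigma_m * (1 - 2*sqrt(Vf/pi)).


factor = 1 - 2*sqrt(0.44/pi) = 0.2515
sigma_2 = 47 * 0.2515 = 11.82 MPa

11.82 MPa


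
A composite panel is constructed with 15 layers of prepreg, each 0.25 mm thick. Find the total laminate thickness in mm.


h = n * t_ply = 15 * 0.25 = 3.75 mm

3.75 mm


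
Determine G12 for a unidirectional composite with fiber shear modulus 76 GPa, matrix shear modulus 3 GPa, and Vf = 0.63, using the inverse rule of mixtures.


1/G12 = Vf/Gf + (1-Vf)/Gm = 0.63/76 + 0.37/3
G12 = 7.6 GPa

7.6 GPa


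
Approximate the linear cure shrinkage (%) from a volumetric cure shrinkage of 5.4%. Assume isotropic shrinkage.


Linear shrinkage ≈ vol_shrink/3 = 5.4/3 = 1.8%

1.8%


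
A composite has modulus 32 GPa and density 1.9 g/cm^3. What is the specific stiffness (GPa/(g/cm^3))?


Specific stiffness = E/rho = 32/1.9 = 16.8 GPa/(g/cm^3)

16.8 GPa/(g/cm^3)


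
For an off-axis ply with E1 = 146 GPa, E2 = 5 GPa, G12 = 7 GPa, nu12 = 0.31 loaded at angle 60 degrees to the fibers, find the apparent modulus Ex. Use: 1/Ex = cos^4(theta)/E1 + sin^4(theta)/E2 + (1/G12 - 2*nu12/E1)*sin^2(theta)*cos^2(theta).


cos^4(60) = 0.0625, sin^4(60) = 0.5625, sin^2(60)*cos^2(60) = 0.1875
1/G12 - 2*nu12/E1 = 1/7 - 2*0.31/146 = 0.138611 GPa^-1
1/Ex = 0.0625/146 + 0.5625/5 + 0.138611*0.1875 = 0.1389176 GPa^-1
Ex = 7.2 GPa

7.2 GPa


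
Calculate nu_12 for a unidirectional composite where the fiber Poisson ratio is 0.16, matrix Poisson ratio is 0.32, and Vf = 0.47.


nu_12 = nu_f*Vf + nu_m*(1-Vf) = 0.16*0.47 + 0.32*0.53 = 0.2448

0.2448


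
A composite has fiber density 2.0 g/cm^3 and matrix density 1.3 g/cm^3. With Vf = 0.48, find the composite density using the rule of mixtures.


rho_c = rho_f*Vf + rho_m*(1-Vf) = 2.0*0.48 + 1.3*0.52 = 1.636 g/cm^3

1.636 g/cm^3


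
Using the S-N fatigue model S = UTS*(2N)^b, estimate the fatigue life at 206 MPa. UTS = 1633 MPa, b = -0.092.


N = 0.5 * (S/UTS)^(1/b) = 0.5 * (206/1633)^(1/-0.092) = 2.9648e+09 cycles

2.9648e+09 cycles


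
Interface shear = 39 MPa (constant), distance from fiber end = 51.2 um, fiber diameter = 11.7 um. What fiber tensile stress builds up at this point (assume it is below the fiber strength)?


Force balance: sigma_f * (pi*d^2/4) = tau * (pi*d) * x  ->  sigma_f = 4 * tau * x / d
sigma_f = 4 * 39 * 51.2 / 11.7 = 682.7 MPa

682.7 MPa


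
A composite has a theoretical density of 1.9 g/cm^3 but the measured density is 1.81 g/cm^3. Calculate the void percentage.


Void% = (rho_theo - rho_actual)/rho_theo * 100 = (1.9 - 1.81)/1.9 * 100 = 4.74%

4.74%


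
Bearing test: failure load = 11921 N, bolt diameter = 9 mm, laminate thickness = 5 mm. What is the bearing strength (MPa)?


sigma_br = F/(d*h) = 11921/(9*5) = 264.9 MPa

264.9 MPa


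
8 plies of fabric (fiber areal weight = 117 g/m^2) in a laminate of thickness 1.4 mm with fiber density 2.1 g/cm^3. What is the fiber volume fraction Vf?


Vf = n * FAW / (rho_f * h * 1000) = 8 * 117 / (2.1 * 1.4 * 1000) = 0.3184

0.3184


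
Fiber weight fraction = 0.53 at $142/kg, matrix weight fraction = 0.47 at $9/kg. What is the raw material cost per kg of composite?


Cost = cost_f*Wf + cost_m*Wm = 142*0.53 + 9*0.47 = $79.49/kg

$79.49/kg


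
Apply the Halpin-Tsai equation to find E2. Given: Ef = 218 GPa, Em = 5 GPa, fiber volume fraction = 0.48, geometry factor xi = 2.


eta = (Ef/Em - 1)/(Ef/Em + xi) = (43.6 - 1)/(43.6 + 2) = 0.9342
E2 = Em*(1+xi*eta*Vf)/(1-eta*Vf) = 17.19 GPa

17.19 GPa


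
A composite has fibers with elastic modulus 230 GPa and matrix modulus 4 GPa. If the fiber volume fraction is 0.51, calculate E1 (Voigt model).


E1 = Ef*Vf + Em*(1-Vf) = 230*0.51 + 4*0.49 = 119.26 GPa

119.26 GPa


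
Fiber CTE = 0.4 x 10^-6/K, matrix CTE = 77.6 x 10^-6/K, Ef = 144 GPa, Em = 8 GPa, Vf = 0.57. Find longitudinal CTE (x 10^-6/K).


E1 = Ef*Vf + Em*(1-Vf) = 85.52
alpha_1 = (alpha_f*Ef*Vf + alpha_m*Em*(1-Vf))/E1 = 3.51 x 10^-6/K

3.51 x 10^-6/K


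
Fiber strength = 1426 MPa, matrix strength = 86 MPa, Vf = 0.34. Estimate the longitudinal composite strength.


sigma_1 = sigma_f*Vf + sigma_m*(1-Vf) = 1426*0.34 + 86*0.66 = 541.6 MPa

541.6 MPa


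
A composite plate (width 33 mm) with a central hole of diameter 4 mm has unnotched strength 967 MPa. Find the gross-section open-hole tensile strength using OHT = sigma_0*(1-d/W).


OHT = sigma_0*(1-d/W) = 967*(1-4/33) = 849.8 MPa

849.8 MPa


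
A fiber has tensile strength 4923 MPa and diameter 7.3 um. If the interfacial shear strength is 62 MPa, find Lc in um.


Lc = sigma_f * d / (2 * tau_i) = 4923 * 7.3 / (2 * 62) = 289.8 um

289.8 um


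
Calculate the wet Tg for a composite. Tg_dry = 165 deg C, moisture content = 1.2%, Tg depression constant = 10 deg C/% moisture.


Tg_wet = Tg_dry - k*moisture = 165 - 10*1.2 = 153.0 deg C

153.0 deg C


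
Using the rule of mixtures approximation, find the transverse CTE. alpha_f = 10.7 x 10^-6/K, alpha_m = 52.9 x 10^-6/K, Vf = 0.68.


alpha_2 = alpha_f*Vf + alpha_m*(1-Vf) = 10.7*0.68 + 52.9*0.32 = 24.2 x 10^-6/K

24.2 x 10^-6/K


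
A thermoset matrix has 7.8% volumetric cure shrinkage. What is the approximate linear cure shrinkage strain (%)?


Linear shrinkage ≈ vol_shrink/3 = 7.8/3 = 2.6%

2.6%


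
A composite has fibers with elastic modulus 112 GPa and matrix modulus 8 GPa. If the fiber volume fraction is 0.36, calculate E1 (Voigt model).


E1 = Ef*Vf + Em*(1-Vf) = 112*0.36 + 8*0.64 = 45.44 GPa

45.44 GPa


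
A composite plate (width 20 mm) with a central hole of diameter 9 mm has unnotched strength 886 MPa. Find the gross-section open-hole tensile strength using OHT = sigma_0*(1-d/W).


OHT = sigma_0*(1-d/W) = 886*(1-9/20) = 487.3 MPa

487.3 MPa


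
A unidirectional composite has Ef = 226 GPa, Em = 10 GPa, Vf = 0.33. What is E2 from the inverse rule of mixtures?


1/E2 = Vf/Ef + (1-Vf)/Em = 0.33/226 + 0.67/10
E2 = 14.61 GPa

14.61 GPa


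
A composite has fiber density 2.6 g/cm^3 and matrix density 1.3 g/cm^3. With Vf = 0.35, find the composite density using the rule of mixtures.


rho_c = rho_f*Vf + rho_m*(1-Vf) = 2.6*0.35 + 1.3*0.65 = 1.755 g/cm^3

1.755 g/cm^3


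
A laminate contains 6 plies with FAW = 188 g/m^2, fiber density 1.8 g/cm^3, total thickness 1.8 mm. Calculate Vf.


Vf = n * FAW / (rho_f * h * 1000) = 6 * 188 / (1.8 * 1.8 * 1000) = 0.3481

0.3481


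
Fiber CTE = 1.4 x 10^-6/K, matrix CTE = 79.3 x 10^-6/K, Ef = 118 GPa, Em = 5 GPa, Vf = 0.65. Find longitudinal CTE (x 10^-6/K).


E1 = Ef*Vf + Em*(1-Vf) = 78.45
alpha_1 = (alpha_f*Ef*Vf + alpha_m*Em*(1-Vf))/E1 = 3.14 x 10^-6/K

3.14 x 10^-6/K


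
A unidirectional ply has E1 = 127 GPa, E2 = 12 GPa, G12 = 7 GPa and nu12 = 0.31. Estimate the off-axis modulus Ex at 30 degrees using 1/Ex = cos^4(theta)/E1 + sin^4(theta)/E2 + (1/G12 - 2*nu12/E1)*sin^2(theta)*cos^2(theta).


cos^4(30) = 0.5625, sin^4(30) = 0.0625, sin^2(30)*cos^2(30) = 0.1875
1/G12 - 2*nu12/E1 = 1/7 - 2*0.31/127 = 0.137975 GPa^-1
1/Ex = 0.5625/127 + 0.0625/12 + 0.137975*0.1875 = 0.0355078 GPa^-1
Ex = 28.16 GPa

28.16 GPa


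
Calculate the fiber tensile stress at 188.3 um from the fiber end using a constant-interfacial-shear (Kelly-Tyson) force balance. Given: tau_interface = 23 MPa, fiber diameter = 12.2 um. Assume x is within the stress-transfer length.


Force balance: sigma_f * (pi*d^2/4) = tau * (pi*d) * x  ->  sigma_f = 4 * tau * x / d
sigma_f = 4 * 23 * 188.3 / 12.2 = 1420.0 MPa

1420.0 MPa


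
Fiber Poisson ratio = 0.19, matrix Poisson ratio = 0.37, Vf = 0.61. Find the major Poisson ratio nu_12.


nu_12 = nu_f*Vf + nu_m*(1-Vf) = 0.19*0.61 + 0.37*0.39 = 0.2602

0.2602


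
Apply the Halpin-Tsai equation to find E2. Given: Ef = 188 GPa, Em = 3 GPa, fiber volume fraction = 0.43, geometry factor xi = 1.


eta = (Ef/Em - 1)/(Ef/Em + xi) = (62.6667 - 1)/(62.6667 + 1) = 0.9686
E2 = Em*(1+xi*eta*Vf)/(1-eta*Vf) = 7.28 GPa

7.28 GPa


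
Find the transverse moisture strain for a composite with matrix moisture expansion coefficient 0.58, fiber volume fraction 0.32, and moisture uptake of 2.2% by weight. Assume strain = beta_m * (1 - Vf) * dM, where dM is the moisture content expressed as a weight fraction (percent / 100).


dM = 2.2/100 = 0.022
strain = beta_m * (1-Vf) * dM = 0.58 * 0.68 * 0.022 = 0.0086768

0.0086768


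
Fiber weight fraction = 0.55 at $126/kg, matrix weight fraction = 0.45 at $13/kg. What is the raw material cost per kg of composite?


Cost = cost_f*Wf + cost_m*Wm = 126*0.55 + 13*0.45 = $75.15/kg

$75.15/kg


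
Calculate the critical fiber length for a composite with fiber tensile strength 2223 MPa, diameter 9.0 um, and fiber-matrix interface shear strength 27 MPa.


Lc = sigma_f * d / (2 * tau_i) = 2223 * 9.0 / (2 * 27) = 370.5 um

370.5 um


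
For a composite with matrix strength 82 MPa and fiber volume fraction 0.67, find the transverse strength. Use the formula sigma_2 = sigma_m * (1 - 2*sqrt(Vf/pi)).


factor = 1 - 2*sqrt(0.67/pi) = 0.0764
sigma_2 = 82 * 0.0764 = 6.26 MPa

6.26 MPa


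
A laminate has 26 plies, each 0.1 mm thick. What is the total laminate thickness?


h = n * t_ply = 26 * 0.1 = 2.6 mm

2.6 mm


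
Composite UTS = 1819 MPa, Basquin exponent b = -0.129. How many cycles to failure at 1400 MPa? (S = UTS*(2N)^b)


N = 0.5 * (S/UTS)^(1/b) = 0.5 * (1400/1819)^(1/-0.129) = 3.8054 cycles

3.8054 cycles


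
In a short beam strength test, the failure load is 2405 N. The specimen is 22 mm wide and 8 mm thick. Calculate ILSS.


ILSS = 3F/(4bh) = 3*2405/(4*22*8) = 10.25 MPa

10.25 MPa


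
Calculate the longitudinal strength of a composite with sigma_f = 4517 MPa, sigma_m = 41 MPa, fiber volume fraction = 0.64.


sigma_1 = sigma_f*Vf + sigma_m*(1-Vf) = 4517*0.64 + 41*0.36 = 2905.6 MPa

2905.6 MPa


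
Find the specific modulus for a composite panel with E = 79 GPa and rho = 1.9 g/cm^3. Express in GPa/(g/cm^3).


Specific stiffness = E/rho = 79/1.9 = 41.6 GPa/(g/cm^3)

41.6 GPa/(g/cm^3)


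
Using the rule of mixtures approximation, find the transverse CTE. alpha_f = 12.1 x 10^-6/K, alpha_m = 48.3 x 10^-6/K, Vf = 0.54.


alpha_2 = alpha_f*Vf + alpha_m*(1-Vf) = 12.1*0.54 + 48.3*0.46 = 28.8 x 10^-6/K

28.8 x 10^-6/K


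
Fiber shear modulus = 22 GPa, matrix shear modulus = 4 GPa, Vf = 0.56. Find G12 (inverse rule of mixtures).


1/G12 = Vf/Gf + (1-Vf)/Gm = 0.56/22 + 0.44/4
G12 = 7.38 GPa

7.38 GPa


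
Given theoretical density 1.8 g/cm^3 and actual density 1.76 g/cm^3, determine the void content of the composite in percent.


Void% = (rho_theo - rho_actual)/rho_theo * 100 = (1.8 - 1.76)/1.8 * 100 = 2.22%

2.22%


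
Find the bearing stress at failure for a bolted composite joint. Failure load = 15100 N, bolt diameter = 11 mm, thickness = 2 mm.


sigma_br = F/(d*h) = 15100/(11*2) = 686.4 MPa

686.4 MPa


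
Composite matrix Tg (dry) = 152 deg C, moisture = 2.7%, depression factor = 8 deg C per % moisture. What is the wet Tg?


Tg_wet = Tg_dry - k*moisture = 152 - 8*2.7 = 130.4 deg C

130.4 deg C


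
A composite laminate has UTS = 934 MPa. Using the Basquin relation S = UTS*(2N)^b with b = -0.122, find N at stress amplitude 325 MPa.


N = 0.5 * (S/UTS)^(1/b) = 0.5 * (325/934)^(1/-0.122) = 2863.3054 cycles

2863.3054 cycles


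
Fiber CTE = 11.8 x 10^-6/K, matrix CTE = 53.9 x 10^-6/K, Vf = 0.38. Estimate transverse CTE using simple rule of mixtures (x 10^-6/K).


alpha_2 = alpha_f*Vf + alpha_m*(1-Vf) = 11.8*0.38 + 53.9*0.62 = 37.9 x 10^-6/K

37.9 x 10^-6/K


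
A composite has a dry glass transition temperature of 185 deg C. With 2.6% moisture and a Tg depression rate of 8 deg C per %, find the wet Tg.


Tg_wet = Tg_dry - k*moisture = 185 - 8*2.6 = 164.2 deg C

164.2 deg C


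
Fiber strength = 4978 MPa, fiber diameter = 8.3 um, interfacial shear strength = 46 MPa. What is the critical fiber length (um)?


Lc = sigma_f * d / (2 * tau_i) = 4978 * 8.3 / (2 * 46) = 449.1 um

449.1 um


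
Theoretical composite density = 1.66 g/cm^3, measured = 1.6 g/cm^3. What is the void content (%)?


Void% = (rho_theo - rho_actual)/rho_theo * 100 = (1.66 - 1.6)/1.66 * 100 = 3.61%

3.61%


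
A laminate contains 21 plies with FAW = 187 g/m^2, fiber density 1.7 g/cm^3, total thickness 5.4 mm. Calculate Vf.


Vf = n * FAW / (rho_f * h * 1000) = 21 * 187 / (1.7 * 5.4 * 1000) = 0.4278

0.4278


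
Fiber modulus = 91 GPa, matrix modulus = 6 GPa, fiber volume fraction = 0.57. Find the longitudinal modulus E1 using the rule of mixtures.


E1 = Ef*Vf + Em*(1-Vf) = 91*0.57 + 6*0.43 = 54.45 GPa

54.45 GPa


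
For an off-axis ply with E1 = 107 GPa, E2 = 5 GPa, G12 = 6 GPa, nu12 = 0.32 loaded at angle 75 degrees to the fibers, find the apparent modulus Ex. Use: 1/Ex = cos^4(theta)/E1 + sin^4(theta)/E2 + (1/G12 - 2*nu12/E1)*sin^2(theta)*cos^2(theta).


cos^4(75) = 0.004487, sin^4(75) = 0.870513, sin^2(75)*cos^2(75) = 0.0625
1/G12 - 2*nu12/E1 = 1/6 - 2*0.32/107 = 0.160685 GPa^-1
1/Ex = 0.004487/107 + 0.870513/5 + 0.160685*0.0625 = 0.1841873 GPa^-1
Ex = 5.43 GPa

5.43 GPa


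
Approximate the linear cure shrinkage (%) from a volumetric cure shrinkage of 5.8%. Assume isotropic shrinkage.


Linear shrinkage ≈ vol_shrink/3 = 5.8/3 = 1.933%

1.933%


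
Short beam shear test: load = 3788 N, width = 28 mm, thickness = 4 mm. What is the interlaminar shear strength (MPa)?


ILSS = 3F/(4bh) = 3*3788/(4*28*4) = 25.37 MPa

25.37 MPa


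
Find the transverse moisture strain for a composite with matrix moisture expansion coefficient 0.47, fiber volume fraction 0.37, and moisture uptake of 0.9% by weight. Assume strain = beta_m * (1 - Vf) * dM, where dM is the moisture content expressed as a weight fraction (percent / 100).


dM = 0.9/100 = 0.009
strain = beta_m * (1-Vf) * dM = 0.47 * 0.63 * 0.009 = 0.0026649

0.0026649
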